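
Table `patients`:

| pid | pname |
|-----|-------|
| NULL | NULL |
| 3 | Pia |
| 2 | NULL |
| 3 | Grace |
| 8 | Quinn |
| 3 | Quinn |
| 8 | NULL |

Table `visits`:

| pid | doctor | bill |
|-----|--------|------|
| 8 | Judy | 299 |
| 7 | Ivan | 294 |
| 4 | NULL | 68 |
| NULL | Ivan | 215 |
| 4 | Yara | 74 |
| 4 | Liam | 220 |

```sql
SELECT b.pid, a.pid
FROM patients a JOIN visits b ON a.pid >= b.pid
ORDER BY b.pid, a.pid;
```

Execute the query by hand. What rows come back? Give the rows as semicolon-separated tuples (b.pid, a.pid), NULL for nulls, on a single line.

(4, 8); (4, 8); (4, 8); (4, 8); (4, 8); (4, 8); (7, 8); (7, 8); (8, 8); (8, 8)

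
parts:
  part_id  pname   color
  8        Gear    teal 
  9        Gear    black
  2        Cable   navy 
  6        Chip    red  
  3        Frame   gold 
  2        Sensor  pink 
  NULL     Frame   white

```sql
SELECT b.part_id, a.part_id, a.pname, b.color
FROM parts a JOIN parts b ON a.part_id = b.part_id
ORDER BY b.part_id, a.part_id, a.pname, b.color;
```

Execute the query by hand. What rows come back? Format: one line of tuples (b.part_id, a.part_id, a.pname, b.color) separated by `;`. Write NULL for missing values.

(2, 2, Cable, navy); (2, 2, Cable, pink); (2, 2, Sensor, navy); (2, 2, Sensor, pink); (3, 3, Frame, gold); (6, 6, Chip, red); (8, 8, Gear, teal); (9, 9, Gear, black)

INNER JOIN keeps only pairs where the ON condition holds.
Matching on a.part_id = b.part_id. A NULL in a compared column never satisfies the condition.
- a (part_id=8) pairs with 1 row(s) of b.
- a (part_id=9) pairs with 1 row(s) of b.
- a (part_id=2) pairs with 2 row(s) of b.
- a (part_id=6) pairs with 1 row(s) of b.
- a (part_id=3) pairs with 1 row(s) of b.
- a (part_id=2) pairs with 2 row(s) of b.
- a (part_id=NULL) has no partner → excluded.
After projecting and ordering:
b.part_id | a.part_id | a.pname | b.color
2 | 2 | Cable | navy
2 | 2 | Cable | pink
2 | 2 | Sensor | navy
2 | 2 | Sensor | pink
3 | 3 | Frame | gold
6 | 6 | Chip | red
8 | 8 | Gear | teal
9 | 9 | Gear | black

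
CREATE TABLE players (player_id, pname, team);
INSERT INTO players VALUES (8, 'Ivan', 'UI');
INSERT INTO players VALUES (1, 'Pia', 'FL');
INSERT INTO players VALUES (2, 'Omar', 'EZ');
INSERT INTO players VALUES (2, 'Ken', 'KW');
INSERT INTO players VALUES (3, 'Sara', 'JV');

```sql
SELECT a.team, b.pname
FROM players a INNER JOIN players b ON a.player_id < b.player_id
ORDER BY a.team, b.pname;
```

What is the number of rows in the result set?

9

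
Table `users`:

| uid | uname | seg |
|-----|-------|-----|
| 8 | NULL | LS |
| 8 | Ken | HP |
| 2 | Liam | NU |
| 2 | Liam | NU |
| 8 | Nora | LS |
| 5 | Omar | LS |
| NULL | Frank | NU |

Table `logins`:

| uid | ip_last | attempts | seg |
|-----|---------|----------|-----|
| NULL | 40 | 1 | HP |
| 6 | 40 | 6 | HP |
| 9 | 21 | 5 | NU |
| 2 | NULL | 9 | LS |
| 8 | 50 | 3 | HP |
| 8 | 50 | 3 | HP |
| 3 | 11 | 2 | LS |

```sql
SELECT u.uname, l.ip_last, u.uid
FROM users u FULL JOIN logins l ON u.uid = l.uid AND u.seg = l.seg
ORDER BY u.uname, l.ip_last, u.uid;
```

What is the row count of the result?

13

FULL OUTER JOIN keeps every row from both sides; unmatched rows get NULL for the other side's columns.
Matching on u.uid = l.uid AND u.seg = l.seg. A NULL in a compared column never satisfies the condition.
- u (uid=8, seg=LS) has no partner → padded with NULL.
- u (uid=8, seg=HP) pairs with 2 row(s) of l.
- u (uid=2, seg=NU) has no partner → padded with NULL.
- u (uid=2, seg=NU) has no partner → padded with NULL.
- u (uid=8, seg=LS) has no partner → padded with NULL.
- u (uid=5, seg=LS) has no partner → padded with NULL.
- u (uid=NULL, seg=NU) has no partner → padded with NULL.
- plus 5 unmatched l row(s), each kept with NULL u columns.
Total: 2 matched + 11 padded = 13 rows.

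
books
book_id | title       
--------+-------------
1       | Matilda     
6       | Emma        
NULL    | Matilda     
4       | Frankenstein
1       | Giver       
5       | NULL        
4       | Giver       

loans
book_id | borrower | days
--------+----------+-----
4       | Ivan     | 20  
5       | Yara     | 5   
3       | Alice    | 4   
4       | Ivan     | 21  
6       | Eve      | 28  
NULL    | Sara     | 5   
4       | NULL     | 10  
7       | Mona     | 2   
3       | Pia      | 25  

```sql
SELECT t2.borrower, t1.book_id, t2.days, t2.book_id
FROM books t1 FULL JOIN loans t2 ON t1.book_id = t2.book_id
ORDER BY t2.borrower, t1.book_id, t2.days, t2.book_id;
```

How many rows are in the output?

15

FULL OUTER JOIN keeps every row from both sides; unmatched rows get NULL for the other side's columns.
Matching on t1.book_id = t2.book_id. A NULL in a compared column never satisfies the condition.
- t1[0] book_id=1 → no match; kept with NULLs on the t2 side.
- t1[1] book_id=6 → 1 match(es) in t2 → 1 row(s).
- t1[2] book_id=NULL → no match; kept with NULLs on the t2 side.
- t1[3] book_id=4 → 3 match(es) in t2 → 3 row(s).
- t1[4] book_id=1 → no match; kept with NULLs on the t2 side.
- t1[5] book_id=5 → 1 match(es) in t2 → 1 row(s).
- t1[6] book_id=4 → 3 match(es) in t2 → 3 row(s).
- plus 4 unmatched t2 row(s), each kept with NULL t1 columns.
Total: 8 matched + 7 padded = 15 rows.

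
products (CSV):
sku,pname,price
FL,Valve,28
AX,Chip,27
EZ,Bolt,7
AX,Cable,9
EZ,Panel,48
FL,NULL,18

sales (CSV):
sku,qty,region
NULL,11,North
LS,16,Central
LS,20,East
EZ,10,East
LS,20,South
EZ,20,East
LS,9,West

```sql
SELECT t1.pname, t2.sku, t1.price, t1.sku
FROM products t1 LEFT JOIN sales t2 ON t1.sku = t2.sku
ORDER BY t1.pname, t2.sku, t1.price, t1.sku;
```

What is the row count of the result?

8

LEFT JOIN keeps every row from `products`; unmatched rows get NULL for `sales`'s columns.
Matching on t1.sku = t2.sku. A NULL in a compared column never satisfies the condition.
- sku=FL: no t2 row matches, row kept with t2 columns NULL.
- sku=AX: no t2 row matches, row kept with t2 columns NULL.
- sku=EZ: 2 matching t2 row(s), so 2 row(s) emitted.
- sku=AX: no t2 row matches, row kept with t2 columns NULL.
- sku=EZ: 2 matching t2 row(s), so 2 row(s) emitted.
- sku=FL: no t2 row matches, row kept with t2 columns NULL.
Total: 4 matched + 4 padded = 8 rows.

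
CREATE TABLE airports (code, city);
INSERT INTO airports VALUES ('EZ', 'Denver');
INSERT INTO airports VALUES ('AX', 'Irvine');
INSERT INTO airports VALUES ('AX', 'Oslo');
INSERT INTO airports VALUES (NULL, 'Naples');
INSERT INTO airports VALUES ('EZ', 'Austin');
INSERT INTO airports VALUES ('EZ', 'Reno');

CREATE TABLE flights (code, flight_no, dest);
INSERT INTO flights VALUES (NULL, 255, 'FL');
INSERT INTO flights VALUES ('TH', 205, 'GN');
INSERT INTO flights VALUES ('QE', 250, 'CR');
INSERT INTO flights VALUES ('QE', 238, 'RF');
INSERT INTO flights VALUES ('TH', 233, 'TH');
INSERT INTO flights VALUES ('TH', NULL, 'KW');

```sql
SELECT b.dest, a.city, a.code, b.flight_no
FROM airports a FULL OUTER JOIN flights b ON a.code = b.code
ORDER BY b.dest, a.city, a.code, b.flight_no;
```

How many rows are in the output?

12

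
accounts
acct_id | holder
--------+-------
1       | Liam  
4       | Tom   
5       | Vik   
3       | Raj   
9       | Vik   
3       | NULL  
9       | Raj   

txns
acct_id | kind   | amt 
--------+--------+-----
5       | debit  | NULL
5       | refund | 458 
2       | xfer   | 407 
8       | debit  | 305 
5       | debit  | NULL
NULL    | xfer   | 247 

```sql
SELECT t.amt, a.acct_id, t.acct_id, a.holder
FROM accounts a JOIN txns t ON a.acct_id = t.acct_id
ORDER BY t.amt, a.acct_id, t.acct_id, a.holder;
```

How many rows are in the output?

INNER JOIN keeps only pairs where the ON condition holds.
Matching on a.acct_id = t.acct_id. A NULL in a compared column never satisfies the condition.
Matched pairs: 3.
Total: 3 rows.

3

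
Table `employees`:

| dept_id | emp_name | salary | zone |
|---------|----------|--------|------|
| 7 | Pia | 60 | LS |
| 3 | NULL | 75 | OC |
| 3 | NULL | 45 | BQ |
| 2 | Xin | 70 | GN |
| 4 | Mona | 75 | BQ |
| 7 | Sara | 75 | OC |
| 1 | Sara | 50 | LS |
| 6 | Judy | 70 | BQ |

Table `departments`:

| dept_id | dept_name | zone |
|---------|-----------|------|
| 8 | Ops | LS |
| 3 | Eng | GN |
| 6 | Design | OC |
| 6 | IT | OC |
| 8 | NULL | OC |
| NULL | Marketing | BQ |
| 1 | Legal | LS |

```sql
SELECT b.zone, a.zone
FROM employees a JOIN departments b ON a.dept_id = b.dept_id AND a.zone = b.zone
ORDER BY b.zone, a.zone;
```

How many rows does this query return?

1

INNER JOIN keeps only pairs where the ON condition holds.
Matching on a.dept_id = b.dept_id AND a.zone = b.zone. A NULL in a compared column never satisfies the condition.
Matched pairs: 1.
Total: 1 rows.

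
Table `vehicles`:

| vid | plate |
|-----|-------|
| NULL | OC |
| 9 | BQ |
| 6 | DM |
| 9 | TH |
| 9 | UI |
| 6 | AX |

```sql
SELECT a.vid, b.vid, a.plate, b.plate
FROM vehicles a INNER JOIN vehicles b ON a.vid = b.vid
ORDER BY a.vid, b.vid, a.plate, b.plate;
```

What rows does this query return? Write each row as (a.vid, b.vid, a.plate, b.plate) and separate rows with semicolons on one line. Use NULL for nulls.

(6, 6, AX, AX); (6, 6, AX, DM); (6, 6, DM, AX); (6, 6, DM, DM); (9, 9, BQ, BQ); (9, 9, BQ, TH); (9, 9, BQ, UI); (9, 9, TH, BQ); (9, 9, TH, TH); (9, 9, TH, UI); (9, 9, UI, BQ); (9, 9, UI, TH); (9, 9, UI, UI)

INNER JOIN keeps only pairs where the ON condition holds.
Matching on a.vid = b.vid. A NULL in a compared column never satisfies the condition.
Matched pairs: 13.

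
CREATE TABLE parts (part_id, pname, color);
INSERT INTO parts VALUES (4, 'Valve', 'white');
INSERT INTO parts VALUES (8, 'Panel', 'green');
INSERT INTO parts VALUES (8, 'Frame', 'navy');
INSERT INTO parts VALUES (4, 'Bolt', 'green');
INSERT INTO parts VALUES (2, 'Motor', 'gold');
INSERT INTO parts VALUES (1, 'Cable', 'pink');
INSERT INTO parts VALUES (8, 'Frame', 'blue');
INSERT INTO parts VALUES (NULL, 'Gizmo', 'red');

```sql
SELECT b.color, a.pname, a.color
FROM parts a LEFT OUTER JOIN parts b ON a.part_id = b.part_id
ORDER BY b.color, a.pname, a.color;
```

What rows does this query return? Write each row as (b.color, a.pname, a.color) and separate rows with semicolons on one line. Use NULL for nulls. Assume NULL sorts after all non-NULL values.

LEFT JOIN keeps every row from `parts a`; unmatched rows get NULL for `parts b`'s columns.
Matching on a.part_id = b.part_id. A NULL in a compared column never satisfies the condition.
- a row (part_id=4): matches 2 b row(s) → 2 output row(s).
- a row (part_id=8): matches 3 b row(s) → 3 output row(s).
- a row (part_id=8): matches 3 b row(s) → 3 output row(s).
- a row (part_id=4): matches 2 b row(s) → 2 output row(s).
- a row (part_id=2): matches 1 b row(s) → 1 output row(s).
- a row (part_id=1): matches 1 b row(s) → 1 output row(s).
- a row (part_id=8): matches 3 b row(s) → 3 output row(s).
- a row (part_id=NULL): no match → kept, b columns NULL.

(blue, Frame, blue); (blue, Frame, navy); (blue, Panel, green); (gold, Motor, gold); (green, Bolt, green); (green, Frame, blue); (green, Frame, navy); (green, Panel, green); (green, Valve, white); (navy, Frame, blue); (navy, Frame, navy); (navy, Panel, green); (pink, Cable, pink); (white, Bolt, green); (white, Valve, white); (NULL, Gizmo, red)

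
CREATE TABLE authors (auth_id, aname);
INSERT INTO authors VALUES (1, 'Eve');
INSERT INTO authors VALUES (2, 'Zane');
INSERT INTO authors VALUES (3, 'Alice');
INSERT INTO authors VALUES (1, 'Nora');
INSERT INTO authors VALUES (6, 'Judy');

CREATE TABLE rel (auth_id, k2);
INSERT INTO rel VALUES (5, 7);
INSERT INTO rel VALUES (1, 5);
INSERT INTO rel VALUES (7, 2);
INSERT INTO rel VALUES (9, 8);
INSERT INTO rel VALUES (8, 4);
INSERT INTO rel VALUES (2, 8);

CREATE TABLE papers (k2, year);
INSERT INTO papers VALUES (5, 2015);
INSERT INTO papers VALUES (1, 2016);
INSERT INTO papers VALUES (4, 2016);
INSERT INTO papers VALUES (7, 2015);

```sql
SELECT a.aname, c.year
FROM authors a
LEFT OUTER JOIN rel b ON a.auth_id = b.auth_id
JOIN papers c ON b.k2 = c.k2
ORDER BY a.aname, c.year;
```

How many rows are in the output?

2

Evaluate left to right. First `authors a LEFT JOIN rel b` on auth_id: 5 row(s).
Then INNER JOIN `papers c` on k2: keep only rows whose b.k2 appears in c.
Result: 2 row(s).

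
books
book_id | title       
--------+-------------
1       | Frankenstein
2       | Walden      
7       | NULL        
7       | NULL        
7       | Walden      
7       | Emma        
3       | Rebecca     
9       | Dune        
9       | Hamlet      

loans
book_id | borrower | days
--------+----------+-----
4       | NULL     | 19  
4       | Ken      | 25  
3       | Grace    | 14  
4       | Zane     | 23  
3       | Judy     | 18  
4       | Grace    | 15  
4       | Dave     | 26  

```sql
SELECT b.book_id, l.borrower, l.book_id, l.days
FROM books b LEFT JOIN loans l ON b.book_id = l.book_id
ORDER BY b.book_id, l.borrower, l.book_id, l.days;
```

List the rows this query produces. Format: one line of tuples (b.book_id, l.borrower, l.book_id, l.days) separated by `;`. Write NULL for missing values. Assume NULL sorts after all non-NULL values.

(1, NULL, NULL, NULL); (2, NULL, NULL, NULL); (3, Grace, 3, 14); (3, Judy, 3, 18); (7, NULL, NULL, NULL); (7, NULL, NULL, NULL); (7, NULL, NULL, NULL); (7, NULL, NULL, NULL); (9, NULL, NULL, NULL); (9, NULL, NULL, NULL)

LEFT JOIN keeps every row from `books`; unmatched rows get NULL for `loans`'s columns.
Matching on b.book_id = l.book_id.
Matched pairs: 2; unmatched b rows kept: 8.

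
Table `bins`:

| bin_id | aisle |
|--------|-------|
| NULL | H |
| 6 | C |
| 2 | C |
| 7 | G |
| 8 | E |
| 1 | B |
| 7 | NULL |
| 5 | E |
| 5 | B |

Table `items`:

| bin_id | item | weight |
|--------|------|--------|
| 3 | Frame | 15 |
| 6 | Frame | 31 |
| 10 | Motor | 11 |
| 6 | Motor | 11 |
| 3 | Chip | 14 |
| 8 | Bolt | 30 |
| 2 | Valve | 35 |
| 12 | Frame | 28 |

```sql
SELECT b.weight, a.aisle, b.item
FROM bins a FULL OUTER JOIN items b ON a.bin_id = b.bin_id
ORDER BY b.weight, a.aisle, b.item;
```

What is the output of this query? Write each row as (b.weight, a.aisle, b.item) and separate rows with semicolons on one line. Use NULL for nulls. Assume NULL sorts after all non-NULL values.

(11, C, Motor); (11, NULL, Motor); (14, NULL, Chip); (15, NULL, Frame); (28, NULL, Frame); (30, E, Bolt); (31, C, Frame); (35, C, Valve); (NULL, B, NULL); (NULL, B, NULL); (NULL, E, NULL); (NULL, G, NULL); (NULL, H, NULL); (NULL, NULL, NULL)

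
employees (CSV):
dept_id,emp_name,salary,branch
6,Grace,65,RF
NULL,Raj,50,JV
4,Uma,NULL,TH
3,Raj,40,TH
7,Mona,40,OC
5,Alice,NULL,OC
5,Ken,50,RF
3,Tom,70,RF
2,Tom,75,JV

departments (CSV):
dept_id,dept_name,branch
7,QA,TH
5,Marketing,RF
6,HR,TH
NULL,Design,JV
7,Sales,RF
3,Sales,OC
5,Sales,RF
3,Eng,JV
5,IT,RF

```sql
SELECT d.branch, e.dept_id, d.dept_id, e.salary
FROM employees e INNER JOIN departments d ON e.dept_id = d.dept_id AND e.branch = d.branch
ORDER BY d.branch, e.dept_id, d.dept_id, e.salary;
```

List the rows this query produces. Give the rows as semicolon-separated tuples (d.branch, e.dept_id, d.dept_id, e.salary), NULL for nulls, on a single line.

INNER JOIN keeps only pairs where the ON condition holds.
Matching on e.dept_id = d.dept_id AND e.branch = d.branch. A NULL in a compared column never satisfies the condition.
Matched pairs: 3.

(RF, 5, 5, 50); (RF, 5, 5, 50); (RF, 5, 5, 50)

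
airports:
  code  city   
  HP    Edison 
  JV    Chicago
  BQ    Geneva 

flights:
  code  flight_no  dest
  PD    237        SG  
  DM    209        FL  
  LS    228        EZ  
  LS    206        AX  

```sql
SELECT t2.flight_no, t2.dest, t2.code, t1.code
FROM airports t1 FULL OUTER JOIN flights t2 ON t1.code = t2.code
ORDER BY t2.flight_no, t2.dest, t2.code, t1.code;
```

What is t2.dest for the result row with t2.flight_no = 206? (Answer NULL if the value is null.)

AX

FULL OUTER JOIN keeps every row from both sides; unmatched rows get NULL for the other side's columns.
Matching on t1.code = t2.code.
- code=HP: no t2 row matches, row kept with t2 columns NULL.
- code=JV: no t2 row matches, row kept with t2 columns NULL.
- code=BQ: no t2 row matches, row kept with t2 columns NULL.
- plus 4 unmatched t2 row(s), each kept with NULL t1 columns.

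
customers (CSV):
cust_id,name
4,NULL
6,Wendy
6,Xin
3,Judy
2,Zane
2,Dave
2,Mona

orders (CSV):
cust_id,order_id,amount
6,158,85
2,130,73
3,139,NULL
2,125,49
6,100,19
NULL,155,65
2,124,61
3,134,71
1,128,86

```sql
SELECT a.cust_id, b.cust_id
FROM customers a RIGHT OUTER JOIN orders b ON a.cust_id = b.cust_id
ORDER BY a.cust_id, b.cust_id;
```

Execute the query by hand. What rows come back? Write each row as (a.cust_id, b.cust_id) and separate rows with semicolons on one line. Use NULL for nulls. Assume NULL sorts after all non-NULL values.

(2, 2); (2, 2); (2, 2); (2, 2); (2, 2); (2, 2); (2, 2); (2, 2); (2, 2); (3, 3); (3, 3); (6, 6); (6, 6); (6, 6); (6, 6); (NULL, 1); (NULL, NULL)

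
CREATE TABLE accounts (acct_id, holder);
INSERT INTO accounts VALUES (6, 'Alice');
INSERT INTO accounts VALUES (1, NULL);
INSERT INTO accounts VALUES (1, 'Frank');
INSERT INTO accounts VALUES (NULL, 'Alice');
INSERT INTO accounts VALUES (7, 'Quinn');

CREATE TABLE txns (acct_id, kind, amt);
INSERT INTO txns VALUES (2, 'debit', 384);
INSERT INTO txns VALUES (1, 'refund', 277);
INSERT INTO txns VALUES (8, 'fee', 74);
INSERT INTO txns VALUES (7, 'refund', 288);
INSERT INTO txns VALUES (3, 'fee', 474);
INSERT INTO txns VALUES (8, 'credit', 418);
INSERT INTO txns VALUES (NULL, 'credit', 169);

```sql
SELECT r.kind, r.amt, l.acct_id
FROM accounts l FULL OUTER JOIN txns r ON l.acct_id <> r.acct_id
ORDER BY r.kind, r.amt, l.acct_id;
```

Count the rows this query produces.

FULL OUTER JOIN keeps every row from both sides; unmatched rows get NULL for the other side's columns.
Matching on l.acct_id <> r.acct_id. A NULL in a compared column never satisfies the condition.
- l row (acct_id=6): matches 6 r row(s) → 6 output row(s).
- l row (acct_id=1): matches 5 r row(s) → 5 output row(s).
- l row (acct_id=1): matches 5 r row(s) → 5 output row(s).
- l row (acct_id=NULL): no match → kept, r columns NULL.
- l row (acct_id=7): matches 5 r row(s) → 5 output row(s).
- 1 row(s) from r found no l partner → padded with NULL.
Total: 21 matched + 2 padded = 23 rows.

23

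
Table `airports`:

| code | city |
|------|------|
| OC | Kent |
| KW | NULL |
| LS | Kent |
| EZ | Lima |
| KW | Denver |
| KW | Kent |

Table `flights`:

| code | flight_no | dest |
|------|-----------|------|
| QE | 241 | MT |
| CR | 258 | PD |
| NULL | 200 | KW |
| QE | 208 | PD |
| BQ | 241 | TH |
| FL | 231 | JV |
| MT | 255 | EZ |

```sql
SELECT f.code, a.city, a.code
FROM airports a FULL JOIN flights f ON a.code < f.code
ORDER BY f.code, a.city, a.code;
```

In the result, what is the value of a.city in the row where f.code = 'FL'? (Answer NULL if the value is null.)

Lima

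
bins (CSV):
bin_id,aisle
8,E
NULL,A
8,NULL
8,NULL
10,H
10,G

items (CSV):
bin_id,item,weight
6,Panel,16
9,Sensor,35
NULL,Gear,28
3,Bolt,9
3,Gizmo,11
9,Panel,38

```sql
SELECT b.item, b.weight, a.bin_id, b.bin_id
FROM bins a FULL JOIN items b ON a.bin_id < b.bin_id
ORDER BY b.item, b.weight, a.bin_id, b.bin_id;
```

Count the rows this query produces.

FULL OUTER JOIN keeps every row from both sides; unmatched rows get NULL for the other side's columns.
Matching on a.bin_id < b.bin_id. A NULL in a compared column never satisfies the condition.
- a (bin_id=8) pairs with 2 row(s) of b.
- a (bin_id=NULL) has no partner → padded with NULL.
- a (bin_id=8) pairs with 2 row(s) of b.
- a (bin_id=8) pairs with 2 row(s) of b.
- a (bin_id=10) has no partner → padded with NULL.
- a (bin_id=10) has no partner → padded with NULL.
- plus 4 unmatched b row(s), each kept with NULL a columns.
Total: 6 matched + 7 padded = 13 rows.

13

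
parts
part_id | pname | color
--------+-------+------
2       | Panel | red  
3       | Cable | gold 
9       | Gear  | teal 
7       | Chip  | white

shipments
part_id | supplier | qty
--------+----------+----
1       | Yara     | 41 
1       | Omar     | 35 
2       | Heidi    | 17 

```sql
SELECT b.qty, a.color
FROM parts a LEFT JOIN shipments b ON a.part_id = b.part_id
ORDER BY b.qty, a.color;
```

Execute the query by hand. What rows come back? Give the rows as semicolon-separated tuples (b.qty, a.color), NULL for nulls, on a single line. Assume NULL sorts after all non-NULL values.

(17, red); (NULL, gold); (NULL, teal); (NULL, white)

LEFT JOIN keeps every row from `parts`; unmatched rows get NULL for `shipments`'s columns.
Matching on a.part_id = b.part_id.
- a[0] part_id=2 → 1 match(es) in b → 1 row(s).
- a[1] part_id=3 → no match; kept with NULLs on the b side.
- a[2] part_id=9 → no match; kept with NULLs on the b side.
- a[3] part_id=7 → no match; kept with NULLs on the b side.
After projecting and ordering:
b.qty | a.color
17 | red
NULL | gold
NULL | teal
NULL | white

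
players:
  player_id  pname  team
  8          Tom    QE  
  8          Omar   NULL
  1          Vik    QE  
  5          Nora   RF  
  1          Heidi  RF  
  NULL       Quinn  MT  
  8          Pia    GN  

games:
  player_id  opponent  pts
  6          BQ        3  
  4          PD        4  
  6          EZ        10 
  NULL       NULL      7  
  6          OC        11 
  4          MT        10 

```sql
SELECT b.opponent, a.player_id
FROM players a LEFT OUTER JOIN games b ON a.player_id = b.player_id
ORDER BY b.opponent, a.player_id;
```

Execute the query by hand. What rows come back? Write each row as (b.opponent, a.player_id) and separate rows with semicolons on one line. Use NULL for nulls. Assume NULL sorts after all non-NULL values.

LEFT JOIN keeps every row from `players`; unmatched rows get NULL for `games`'s columns.
Matching on a.player_id = b.player_id. A NULL in a compared column never satisfies the condition.
- a (player_id=8) has no partner → padded with NULL.
- a (player_id=8) has no partner → padded with NULL.
- a (player_id=1) has no partner → padded with NULL.
- a (player_id=5) has no partner → padded with NULL.
- a (player_id=1) has no partner → padded with NULL.
- a (player_id=NULL) has no partner → padded with NULL.
- a (player_id=8) has no partner → padded with NULL.
After projecting and ordering:
b.opponent | a.player_id
NULL | 1
NULL | 1
NULL | 5
NULL | 8
NULL | 8
NULL | 8
NULL | NULL

(NULL, 1); (NULL, 1); (NULL, 5); (NULL, 8); (NULL, 8); (NULL, 8); (NULL, NULL)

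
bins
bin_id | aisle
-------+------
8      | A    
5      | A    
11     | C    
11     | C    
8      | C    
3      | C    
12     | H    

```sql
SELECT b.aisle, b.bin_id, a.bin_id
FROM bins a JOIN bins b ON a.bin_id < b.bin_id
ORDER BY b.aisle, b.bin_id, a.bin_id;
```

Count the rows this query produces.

19

INNER JOIN keeps only pairs where the ON condition holds.
Matching on a.bin_id < b.bin_id.
- a[0] bin_id=8 → 3 match(es) in b → 3 row(s).
- a[1] bin_id=5 → 5 match(es) in b → 5 row(s).
- a[2] bin_id=11 → 1 match(es) in b → 1 row(s).
- a[3] bin_id=11 → 1 match(es) in b → 1 row(s).
- a[4] bin_id=8 → 3 match(es) in b → 3 row(s).
- a[5] bin_id=3 → 6 match(es) in b → 6 row(s).
- a[6] bin_id=12 → no match; dropped.
Total: 19 rows.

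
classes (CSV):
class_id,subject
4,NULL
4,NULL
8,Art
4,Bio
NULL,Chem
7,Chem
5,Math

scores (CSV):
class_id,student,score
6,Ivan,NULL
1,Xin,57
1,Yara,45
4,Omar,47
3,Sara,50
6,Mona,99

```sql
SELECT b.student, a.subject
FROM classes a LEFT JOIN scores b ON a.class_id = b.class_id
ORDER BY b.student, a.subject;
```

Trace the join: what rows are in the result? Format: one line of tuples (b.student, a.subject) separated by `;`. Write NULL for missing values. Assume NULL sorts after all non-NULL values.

(Omar, Bio); (Omar, NULL); (Omar, NULL); (NULL, Art); (NULL, Chem); (NULL, Chem); (NULL, Math)

LEFT JOIN keeps every row from `classes`; unmatched rows get NULL for `scores`'s columns.
Matching on a.class_id = b.class_id. A NULL in a compared column never satisfies the condition.
- a[0] class_id=4 → 1 match(es) in b → 1 row(s).
- a[1] class_id=4 → 1 match(es) in b → 1 row(s).
- a[2] class_id=8 → no match; kept with NULLs on the b side.
- a[3] class_id=4 → 1 match(es) in b → 1 row(s).
- a[4] class_id=NULL → no match; kept with NULLs on the b side.
- a[5] class_id=7 → no match; kept with NULLs on the b side.
- a[6] class_id=5 → no match; kept with NULLs on the b side.
After projecting and ordering:
b.student | a.subject
Omar | Bio
Omar | NULL
Omar | NULL
NULL | Art
NULL | Chem
NULL | Chem
NULL | Math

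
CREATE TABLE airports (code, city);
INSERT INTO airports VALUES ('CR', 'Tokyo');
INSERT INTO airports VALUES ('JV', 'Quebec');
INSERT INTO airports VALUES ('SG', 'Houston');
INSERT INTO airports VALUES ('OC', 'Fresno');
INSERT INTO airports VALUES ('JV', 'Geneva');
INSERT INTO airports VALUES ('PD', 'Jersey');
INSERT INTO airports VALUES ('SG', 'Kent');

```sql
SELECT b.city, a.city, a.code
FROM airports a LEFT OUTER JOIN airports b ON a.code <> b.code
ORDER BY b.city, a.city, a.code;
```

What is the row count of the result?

38

LEFT JOIN keeps every row from `airports a`; unmatched rows get NULL for `airports b`'s columns.
Matching on a.code <> b.code.
- a (code=CR) pairs with 6 row(s) of b.
- a (code=JV) pairs with 5 row(s) of b.
- a (code=SG) pairs with 5 row(s) of b.
- a (code=OC) pairs with 6 row(s) of b.
- a (code=JV) pairs with 5 row(s) of b.
- a (code=PD) pairs with 6 row(s) of b.
- a (code=SG) pairs with 5 row(s) of b.
Total: 38 rows.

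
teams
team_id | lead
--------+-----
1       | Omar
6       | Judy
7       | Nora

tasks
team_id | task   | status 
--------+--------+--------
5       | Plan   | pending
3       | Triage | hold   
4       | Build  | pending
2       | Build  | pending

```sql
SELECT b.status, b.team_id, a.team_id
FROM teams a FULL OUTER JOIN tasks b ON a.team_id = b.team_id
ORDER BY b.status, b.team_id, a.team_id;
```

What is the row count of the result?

7

FULL OUTER JOIN keeps every row from both sides; unmatched rows get NULL for the other side's columns.
Matching on a.team_id = b.team_id.
Matched pairs: 0; unmatched a rows kept: 3; unmatched b rows kept: 4.
Total: 0 matched + 7 padded = 7 rows.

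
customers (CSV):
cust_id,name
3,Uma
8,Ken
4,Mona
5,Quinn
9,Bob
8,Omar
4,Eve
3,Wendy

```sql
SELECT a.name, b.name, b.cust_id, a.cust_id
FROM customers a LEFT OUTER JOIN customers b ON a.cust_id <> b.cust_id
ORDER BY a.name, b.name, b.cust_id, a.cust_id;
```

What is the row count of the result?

50

LEFT JOIN keeps every row from `customers a`; unmatched rows get NULL for `customers b`'s columns.
Matching on a.cust_id <> b.cust_id.
Matched pairs: 50; unmatched a rows kept: 0.
Total: 50 rows.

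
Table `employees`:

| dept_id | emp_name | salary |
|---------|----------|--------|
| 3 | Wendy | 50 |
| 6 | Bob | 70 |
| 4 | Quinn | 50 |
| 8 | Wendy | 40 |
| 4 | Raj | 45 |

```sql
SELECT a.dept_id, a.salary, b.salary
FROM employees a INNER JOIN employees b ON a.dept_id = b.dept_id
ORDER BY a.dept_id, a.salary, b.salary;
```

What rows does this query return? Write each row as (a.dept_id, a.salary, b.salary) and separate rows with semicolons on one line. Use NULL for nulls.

(3, 50, 50); (4, 45, 45); (4, 45, 50); (4, 50, 45); (4, 50, 50); (6, 70, 70); (8, 40, 40)

INNER JOIN keeps only pairs where the ON condition holds.
Matching on a.dept_id = b.dept_id.
- a row (dept_id=3): matches 1 b row(s) → 1 output row(s).
- a row (dept_id=6): matches 1 b row(s) → 1 output row(s).
- a row (dept_id=4): matches 2 b row(s) → 2 output row(s).
- a row (dept_id=8): matches 1 b row(s) → 1 output row(s).
- a row (dept_id=4): matches 2 b row(s) → 2 output row(s).
After projecting and ordering:
a.dept_id | a.salary | b.salary
3 | 50 | 50
4 | 45 | 45
4 | 45 | 50
4 | 50 | 45
4 | 50 | 50
6 | 70 | 70
8 | 40 | 40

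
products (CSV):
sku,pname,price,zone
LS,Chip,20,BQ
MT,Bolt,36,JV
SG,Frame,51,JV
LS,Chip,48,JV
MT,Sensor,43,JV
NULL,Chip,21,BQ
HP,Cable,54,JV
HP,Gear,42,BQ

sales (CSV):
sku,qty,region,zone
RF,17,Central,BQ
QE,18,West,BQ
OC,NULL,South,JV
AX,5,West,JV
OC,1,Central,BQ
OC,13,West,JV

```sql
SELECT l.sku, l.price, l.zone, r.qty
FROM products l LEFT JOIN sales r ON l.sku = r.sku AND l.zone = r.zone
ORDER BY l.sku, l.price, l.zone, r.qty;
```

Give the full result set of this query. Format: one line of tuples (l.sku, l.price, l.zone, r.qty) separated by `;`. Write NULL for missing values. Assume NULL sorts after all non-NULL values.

(HP, 42, BQ, NULL); (HP, 54, JV, NULL); (LS, 20, BQ, NULL); (LS, 48, JV, NULL); (MT, 36, JV, NULL); (MT, 43, JV, NULL); (SG, 51, JV, NULL); (NULL, 21, BQ, NULL)

LEFT JOIN keeps every row from `products`; unmatched rows get NULL for `sales`'s columns.
Matching on l.sku = r.sku AND l.zone = r.zone. A NULL in a compared column never satisfies the condition.
Matched pairs: 0; unmatched l rows kept: 8.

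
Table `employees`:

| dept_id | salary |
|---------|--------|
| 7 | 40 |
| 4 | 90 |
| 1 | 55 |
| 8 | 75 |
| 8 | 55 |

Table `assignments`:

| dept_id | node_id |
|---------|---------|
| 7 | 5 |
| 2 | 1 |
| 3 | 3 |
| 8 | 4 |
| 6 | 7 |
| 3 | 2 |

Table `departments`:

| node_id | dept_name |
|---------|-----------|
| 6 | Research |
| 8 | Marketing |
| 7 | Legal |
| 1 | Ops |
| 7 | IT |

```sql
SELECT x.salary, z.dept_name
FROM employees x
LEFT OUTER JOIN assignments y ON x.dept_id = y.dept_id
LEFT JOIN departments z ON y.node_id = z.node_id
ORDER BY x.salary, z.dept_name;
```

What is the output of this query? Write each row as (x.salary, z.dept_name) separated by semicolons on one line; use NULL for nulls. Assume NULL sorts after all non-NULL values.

(40, NULL); (55, NULL); (55, NULL); (75, NULL); (90, NULL)

Joins associate left-to-right: employees LEFT JOIN assignments on dept_id gives 5 intermediate row(s).
Then LEFT JOIN `departments z` on node_id: each of those 5 rows is kept; rows whose y.node_id has no match in z get NULL for z's columns.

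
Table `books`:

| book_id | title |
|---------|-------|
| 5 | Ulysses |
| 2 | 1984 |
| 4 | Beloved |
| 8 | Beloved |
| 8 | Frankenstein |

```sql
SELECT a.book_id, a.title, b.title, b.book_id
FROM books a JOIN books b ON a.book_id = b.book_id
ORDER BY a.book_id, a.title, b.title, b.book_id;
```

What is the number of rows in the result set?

INNER JOIN keeps only pairs where the ON condition holds.
Matching on a.book_id = b.book_id.
Matched pairs: 7.
Total: 7 rows.

7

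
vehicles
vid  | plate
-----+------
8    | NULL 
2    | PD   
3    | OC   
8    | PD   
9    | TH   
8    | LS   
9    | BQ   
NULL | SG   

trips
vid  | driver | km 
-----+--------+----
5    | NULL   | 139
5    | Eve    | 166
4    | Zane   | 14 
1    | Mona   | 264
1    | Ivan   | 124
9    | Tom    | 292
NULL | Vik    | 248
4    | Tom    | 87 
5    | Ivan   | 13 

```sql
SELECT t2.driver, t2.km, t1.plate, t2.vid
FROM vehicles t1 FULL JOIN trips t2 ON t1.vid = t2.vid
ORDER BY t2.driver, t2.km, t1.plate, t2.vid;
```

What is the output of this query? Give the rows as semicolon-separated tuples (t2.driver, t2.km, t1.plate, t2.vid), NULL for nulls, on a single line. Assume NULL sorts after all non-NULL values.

FULL OUTER JOIN keeps every row from both sides; unmatched rows get NULL for the other side's columns.
Matching on t1.vid = t2.vid. A NULL in a compared column never satisfies the condition.
Matched pairs: 2; unmatched t1 rows kept: 6; unmatched t2 rows kept: 8.

(Eve, 166, NULL, 5); (Ivan, 13, NULL, 5); (Ivan, 124, NULL, 1); (Mona, 264, NULL, 1); (Tom, 87, NULL, 4); (Tom, 292, BQ, 9); (Tom, 292, TH, 9); (Vik, 248, NULL, NULL); (Zane, 14, NULL, 4); (NULL, 139, NULL, 5); (NULL, NULL, LS, NULL); (NULL, NULL, OC, NULL); (NULL, NULL, PD, NULL); (NULL, NULL, PD, NULL); (NULL, NULL, SG, NULL); (NULL, NULL, NULL, NULL)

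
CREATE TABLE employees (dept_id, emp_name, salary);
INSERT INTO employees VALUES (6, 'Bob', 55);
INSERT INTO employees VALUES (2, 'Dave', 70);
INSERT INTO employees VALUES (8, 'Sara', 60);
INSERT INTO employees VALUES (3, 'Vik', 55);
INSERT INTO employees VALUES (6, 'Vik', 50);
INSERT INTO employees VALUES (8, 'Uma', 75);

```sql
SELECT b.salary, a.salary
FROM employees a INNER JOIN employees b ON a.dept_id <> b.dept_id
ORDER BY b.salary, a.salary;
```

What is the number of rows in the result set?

26

INNER JOIN keeps only pairs where the ON condition holds.
Matching on a.dept_id <> b.dept_id.
Matched pairs: 26.
Total: 26 rows.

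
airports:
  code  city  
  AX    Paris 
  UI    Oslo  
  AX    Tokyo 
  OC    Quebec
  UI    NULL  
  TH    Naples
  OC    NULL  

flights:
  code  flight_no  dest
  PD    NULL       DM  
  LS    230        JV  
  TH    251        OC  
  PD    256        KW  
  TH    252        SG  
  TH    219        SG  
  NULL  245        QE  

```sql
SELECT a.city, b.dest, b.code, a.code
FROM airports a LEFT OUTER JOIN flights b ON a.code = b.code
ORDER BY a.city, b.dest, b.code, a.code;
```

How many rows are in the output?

9

LEFT JOIN keeps every row from `airports`; unmatched rows get NULL for `flights`'s columns.
Matching on a.code = b.code. A NULL in a compared column never satisfies the condition.
- code=AX: no b row matches, row kept with b columns NULL.
- code=UI: no b row matches, row kept with b columns NULL.
- code=AX: no b row matches, row kept with b columns NULL.
- code=OC: no b row matches, row kept with b columns NULL.
- code=UI: no b row matches, row kept with b columns NULL.
- code=TH: 3 matching b row(s), so 3 row(s) emitted.
- code=OC: no b row matches, row kept with b columns NULL.
Total: 3 matched + 6 padded = 9 rows.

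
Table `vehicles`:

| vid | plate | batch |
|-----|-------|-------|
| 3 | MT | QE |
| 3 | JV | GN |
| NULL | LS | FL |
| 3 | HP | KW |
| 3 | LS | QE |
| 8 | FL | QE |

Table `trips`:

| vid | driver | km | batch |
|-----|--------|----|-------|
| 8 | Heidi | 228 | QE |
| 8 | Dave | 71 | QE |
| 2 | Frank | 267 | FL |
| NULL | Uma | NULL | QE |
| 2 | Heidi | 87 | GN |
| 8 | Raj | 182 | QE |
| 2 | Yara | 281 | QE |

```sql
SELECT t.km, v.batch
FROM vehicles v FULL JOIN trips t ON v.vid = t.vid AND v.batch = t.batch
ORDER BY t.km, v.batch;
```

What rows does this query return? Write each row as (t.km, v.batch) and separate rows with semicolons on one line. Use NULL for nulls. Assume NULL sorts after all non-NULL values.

(71, QE); (87, NULL); (182, QE); (228, QE); (267, NULL); (281, NULL); (NULL, FL); (NULL, GN); (NULL, KW); (NULL, QE); (NULL, QE); (NULL, NULL)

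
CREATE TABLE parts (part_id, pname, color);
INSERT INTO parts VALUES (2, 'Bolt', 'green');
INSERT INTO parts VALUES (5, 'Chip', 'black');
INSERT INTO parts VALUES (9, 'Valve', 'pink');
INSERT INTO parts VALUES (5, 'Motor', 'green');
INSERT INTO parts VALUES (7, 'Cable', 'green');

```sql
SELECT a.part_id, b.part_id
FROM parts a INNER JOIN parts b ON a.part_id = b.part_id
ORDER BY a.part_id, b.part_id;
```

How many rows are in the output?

7

INNER JOIN keeps only pairs where the ON condition holds.
Matching on a.part_id = b.part_id.
- a (part_id=2) pairs with 1 row(s) of b.
- a (part_id=5) pairs with 2 row(s) of b.
- a (part_id=9) pairs with 1 row(s) of b.
- a (part_id=5) pairs with 2 row(s) of b.
- a (part_id=7) pairs with 1 row(s) of b.
Total: 7 rows.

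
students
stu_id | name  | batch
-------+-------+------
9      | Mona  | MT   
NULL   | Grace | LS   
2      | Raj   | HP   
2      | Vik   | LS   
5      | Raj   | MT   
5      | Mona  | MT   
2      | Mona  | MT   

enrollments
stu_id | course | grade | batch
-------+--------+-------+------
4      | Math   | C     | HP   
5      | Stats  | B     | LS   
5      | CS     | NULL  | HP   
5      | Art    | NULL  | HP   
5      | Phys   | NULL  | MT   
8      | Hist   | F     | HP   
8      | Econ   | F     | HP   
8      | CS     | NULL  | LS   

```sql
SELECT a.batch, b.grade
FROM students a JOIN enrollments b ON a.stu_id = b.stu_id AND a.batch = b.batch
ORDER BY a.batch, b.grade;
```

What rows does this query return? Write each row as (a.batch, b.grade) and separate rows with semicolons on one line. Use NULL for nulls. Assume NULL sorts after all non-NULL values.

INNER JOIN keeps only pairs where the ON condition holds.
Matching on a.stu_id = b.stu_id AND a.batch = b.batch. A NULL in a compared column never satisfies the condition.
Matched pairs: 2.

(MT, NULL); (MT, NULL)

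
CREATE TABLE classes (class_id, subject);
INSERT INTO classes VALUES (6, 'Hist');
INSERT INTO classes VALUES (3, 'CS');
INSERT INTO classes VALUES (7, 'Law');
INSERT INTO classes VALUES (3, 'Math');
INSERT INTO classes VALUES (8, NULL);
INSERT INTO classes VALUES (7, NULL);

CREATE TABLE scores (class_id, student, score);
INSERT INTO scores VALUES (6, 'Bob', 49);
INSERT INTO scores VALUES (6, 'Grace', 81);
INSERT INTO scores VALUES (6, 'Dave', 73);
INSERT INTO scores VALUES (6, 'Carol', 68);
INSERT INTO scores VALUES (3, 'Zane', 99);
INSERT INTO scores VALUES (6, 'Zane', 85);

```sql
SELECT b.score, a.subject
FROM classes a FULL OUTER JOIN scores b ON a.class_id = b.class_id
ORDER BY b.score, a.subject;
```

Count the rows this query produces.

10

FULL OUTER JOIN keeps every row from both sides; unmatched rows get NULL for the other side's columns.
Matching on a.class_id = b.class_id.
- a (class_id=6) pairs with 5 row(s) of b.
- a (class_id=3) pairs with 1 row(s) of b.
- a (class_id=7) has no partner → padded with NULL.
- a (class_id=3) pairs with 1 row(s) of b.
- a (class_id=8) has no partner → padded with NULL.
- a (class_id=7) has no partner → padded with NULL.
Total: 7 matched + 3 padded = 10 rows.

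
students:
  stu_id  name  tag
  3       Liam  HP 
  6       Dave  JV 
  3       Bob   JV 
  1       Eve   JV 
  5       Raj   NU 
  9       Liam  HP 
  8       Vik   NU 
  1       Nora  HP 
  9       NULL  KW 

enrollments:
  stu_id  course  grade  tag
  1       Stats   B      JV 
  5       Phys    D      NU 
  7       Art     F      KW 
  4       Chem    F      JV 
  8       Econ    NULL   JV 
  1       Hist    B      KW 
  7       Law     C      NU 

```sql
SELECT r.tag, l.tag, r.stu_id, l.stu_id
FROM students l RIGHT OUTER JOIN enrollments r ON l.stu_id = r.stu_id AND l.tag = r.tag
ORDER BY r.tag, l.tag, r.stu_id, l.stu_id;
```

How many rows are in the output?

7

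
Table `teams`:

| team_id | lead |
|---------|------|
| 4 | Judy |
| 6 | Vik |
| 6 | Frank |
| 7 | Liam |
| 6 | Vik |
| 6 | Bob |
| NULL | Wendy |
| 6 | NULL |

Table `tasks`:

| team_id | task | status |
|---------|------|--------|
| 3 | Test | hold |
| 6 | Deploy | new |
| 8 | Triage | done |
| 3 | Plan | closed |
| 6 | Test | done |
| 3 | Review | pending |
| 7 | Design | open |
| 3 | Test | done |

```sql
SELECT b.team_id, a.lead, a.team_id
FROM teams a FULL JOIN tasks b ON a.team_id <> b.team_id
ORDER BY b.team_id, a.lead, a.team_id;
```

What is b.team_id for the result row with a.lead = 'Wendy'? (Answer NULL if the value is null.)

NULL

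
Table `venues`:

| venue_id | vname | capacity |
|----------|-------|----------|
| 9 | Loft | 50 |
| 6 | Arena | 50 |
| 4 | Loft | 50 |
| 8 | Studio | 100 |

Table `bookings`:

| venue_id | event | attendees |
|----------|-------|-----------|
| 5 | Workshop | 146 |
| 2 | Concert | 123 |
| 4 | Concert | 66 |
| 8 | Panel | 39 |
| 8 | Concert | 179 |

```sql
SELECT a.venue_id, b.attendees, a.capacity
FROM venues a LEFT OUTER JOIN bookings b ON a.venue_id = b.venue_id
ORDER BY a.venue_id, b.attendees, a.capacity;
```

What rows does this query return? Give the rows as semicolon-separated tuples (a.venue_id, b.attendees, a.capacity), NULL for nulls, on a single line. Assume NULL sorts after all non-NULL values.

(4, 66, 50); (6, NULL, 50); (8, 39, 100); (8, 179, 100); (9, NULL, 50)

LEFT JOIN keeps every row from `venues`; unmatched rows get NULL for `bookings`'s columns.
Matching on a.venue_id = b.venue_id.
Matched pairs: 3; unmatched a rows kept: 2.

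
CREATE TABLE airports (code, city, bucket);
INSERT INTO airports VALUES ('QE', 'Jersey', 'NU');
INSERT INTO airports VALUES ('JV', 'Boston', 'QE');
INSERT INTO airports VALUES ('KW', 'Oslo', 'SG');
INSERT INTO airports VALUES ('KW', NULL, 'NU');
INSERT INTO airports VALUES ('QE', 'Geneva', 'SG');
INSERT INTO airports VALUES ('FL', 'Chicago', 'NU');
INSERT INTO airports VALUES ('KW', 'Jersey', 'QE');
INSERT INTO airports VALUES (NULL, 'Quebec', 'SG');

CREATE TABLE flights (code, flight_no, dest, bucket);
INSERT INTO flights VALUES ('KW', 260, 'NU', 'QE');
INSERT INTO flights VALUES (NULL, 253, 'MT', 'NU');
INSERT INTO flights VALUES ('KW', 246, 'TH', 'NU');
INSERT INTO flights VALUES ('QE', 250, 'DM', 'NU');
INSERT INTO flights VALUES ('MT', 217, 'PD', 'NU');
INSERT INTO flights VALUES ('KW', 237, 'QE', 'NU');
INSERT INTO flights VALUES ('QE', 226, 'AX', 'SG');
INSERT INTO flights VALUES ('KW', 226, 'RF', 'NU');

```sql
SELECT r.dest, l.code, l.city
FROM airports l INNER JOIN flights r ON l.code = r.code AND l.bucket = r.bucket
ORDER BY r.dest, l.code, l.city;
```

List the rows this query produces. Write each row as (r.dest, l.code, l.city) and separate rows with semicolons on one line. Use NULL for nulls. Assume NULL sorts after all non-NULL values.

(AX, QE, Geneva); (DM, QE, Jersey); (NU, KW, Jersey); (QE, KW, NULL); (RF, KW, NULL); (TH, KW, NULL)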